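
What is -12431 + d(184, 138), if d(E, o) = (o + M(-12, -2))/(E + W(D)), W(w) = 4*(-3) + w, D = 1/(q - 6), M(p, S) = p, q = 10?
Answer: -8564455/689 ≈ -12430.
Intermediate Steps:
D = 1/4 (D = 1/(10 - 6) = 1/4 ≈ 0.25000)
W(w) = -12 + w
d(E, o) = (-12 + o)/(-47/4 + E) (d(E, o) = (o - 12)/(E + (-12 + 1/4)) = (-12 + o)/(E - 47/4) = (-12 + o)/(-47/4 + E))
-12431 + d(184, 138) = -12431 + 4*(-12 + 138)/(-47 + 4*184) = -12431 + 4*126/(-47 + 736) = -12431 + 4*126/689 = -12431 + 4*(1/689)*126 = -12431 + 504/689 = -8564455/689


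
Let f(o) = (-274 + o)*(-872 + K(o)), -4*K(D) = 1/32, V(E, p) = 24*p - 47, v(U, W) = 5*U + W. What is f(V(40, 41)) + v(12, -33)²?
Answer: -73908759/128 ≈ -5.7741e+5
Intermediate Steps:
v(U, W) = W + 5*U
V(E, p) = -47 + 24*p
K(D) = -1/128 (K(D) = -¼/32 = -¼*1/32 = -1/128)
f(o) = 15291529/64 - 111617*o/128 (f(o) = (-274 + o)*(-872 - 1/128) = (-274 + o)*(-111617/128) = 15291529/64 - 111617*o/128)
f(V(40, 41)) + v(12, -33)² = (15291529/64 - 111617*(-47 + 24*41)/128) + (-33 + 5*12)² = (15291529/64 - 111617*(-47 + 984)/128) + (-33 + 60)² = (15291529/64 - 111617/128*937) + 27² = (15291529/64 - 104585129/128) + 729 = -74002071/128 + 729 = -73908759/128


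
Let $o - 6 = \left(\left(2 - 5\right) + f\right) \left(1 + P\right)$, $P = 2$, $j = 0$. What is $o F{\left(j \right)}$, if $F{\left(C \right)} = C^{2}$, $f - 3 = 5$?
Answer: $0$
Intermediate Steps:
$f = 8$ ($f = 3 + 5 = 8$)
$o = 21$ ($o = 6 + \left(\left(2 - 5\right) + 8\right) \left(1 + 2\right) = 6 + \left(\left(2 - 5\right) + 8\right) 3 = 6 + \left(-3 + 8\right) 3 = 6 + 5 \cdot 3 = 6 + 15 = 21$)
$o F{\left(j \right)} = 21 \cdot 0^{2} = 21 \cdot 0 = 0$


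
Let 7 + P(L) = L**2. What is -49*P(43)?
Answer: -90258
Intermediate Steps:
P(L) = -7 + L**2
-49*P(43) = -49*(-7 + 43**2) = -49*(-7 + 1849) = -49*1842 = -90258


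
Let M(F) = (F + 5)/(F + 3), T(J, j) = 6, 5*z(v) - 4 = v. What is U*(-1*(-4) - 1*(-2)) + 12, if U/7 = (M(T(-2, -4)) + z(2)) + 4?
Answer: 4226/15 ≈ 281.73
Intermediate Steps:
z(v) = ⅘ + v/5
M(F) = (5 + F)/(3 + F)
U = 2023/45 (U = 7*(((5 + 6)/(3 + 6) + (⅘ + (⅕)*2)) + 4) = 7*((11/9 + (⅘ + ⅖)) + 4) = 7*(((⅑)*11 + 6/5) + 4) = 7*((11/9 + 6/5) + 4) = 7*(109/45 + 4) = 7*(289/45) = 2023/45 ≈ 44.956)
U*(-1*(-4) - 1*(-2)) + 12 = 2023*(-1*(-4) - 1*(-2))/45 + 12 = 2023*(4 + 2)/45 + 12 = (2023/45)*6 + 12 = 4046/15 + 12 = 4226/15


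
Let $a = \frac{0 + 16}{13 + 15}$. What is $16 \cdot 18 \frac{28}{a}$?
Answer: $14112$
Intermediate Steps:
$a = \frac{4}{7}$ ($a = \frac{16}{28} = 16 \cdot \frac{1}{28} = \frac{4}{7} \approx 0.57143$)
$16 \cdot 18 \frac{28}{a} = 16 \cdot 18 \frac{28}{\frac{4}{7}} = 288 \cdot 28 \cdot \frac{7}{4} = 288 \cdot 49 = 14112$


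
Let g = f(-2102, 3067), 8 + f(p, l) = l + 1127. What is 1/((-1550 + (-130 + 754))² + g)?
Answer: 1/861662 ≈ 1.1605e-6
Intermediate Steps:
f(p, l) = 1119 + l (f(p, l) = -8 + (l + 1127) = -8 + (1127 + l) = 1119 + l)
g = 4186 (g = 1119 + 3067 = 4186)
1/((-1550 + (-130 + 754))² + g) = 1/((-1550 + (-130 + 754))² + 4186) = 1/((-1550 + 624)² + 4186) = 1/((-926)² + 4186) = 1/(857476 + 4186) = 1/861662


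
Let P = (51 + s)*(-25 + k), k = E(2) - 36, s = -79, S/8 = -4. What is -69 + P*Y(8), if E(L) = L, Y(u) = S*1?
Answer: -52933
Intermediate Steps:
S = -32 (S = 8*(-4) = -32)
Y(u) = -32 (Y(u) = -32*1 = -32)
k = -34 (k = 2 - 36 = -34)
P = 1652 (P = (51 - 79)*(-25 - 34) = -28*(-59) = 1652)
-69 + P*Y(8) = -69 + 1652*(-32) = -69 - 52864 = -52933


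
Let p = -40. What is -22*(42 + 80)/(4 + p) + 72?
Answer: 1319/9 ≈ 146.56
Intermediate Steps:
-22*(42 + 80)/(4 + p) + 72 = -22*(42 + 80)/(4 - 40) + 72 = -2684/(-36) + 72 = -2684*(-1)/36 + 72 = -22*(-61/18) + 72 = 671/9 + 72 = 1319/9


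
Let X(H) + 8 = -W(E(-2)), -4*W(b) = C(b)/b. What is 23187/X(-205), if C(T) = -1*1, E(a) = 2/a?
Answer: -92748/31 ≈ -2991.9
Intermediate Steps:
C(T) = -1
W(b) = 1/(4*b) (W(b) = -(-1)/(4*b) = 1/(4*b))
X(H) = -31/4 (X(H) = -8 - 1/(4*(2/(-2))) = -8 - 1/(4*(2*(-½))) = -8 - 1/(4*(-1)) = -8 - (-1)/4 = -8 - 1*(-¼) = -8 + ¼ = -31/4)
23187/X(-205) = 23187/(-31/4) = 23187*(-4/31) = -92748/31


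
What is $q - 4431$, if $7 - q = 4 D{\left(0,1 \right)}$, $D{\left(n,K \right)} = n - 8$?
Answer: $-4392$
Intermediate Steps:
$D{\left(n,K \right)} = -8 + n$
$q = 39$ ($q = 7 - 4 \left(-8 + 0\right) = 7 - 4 \left(-8\right) = 7 - -32 = 7 + 32 = 39$)
$q - 4431 = 39 - 4431 = -4392$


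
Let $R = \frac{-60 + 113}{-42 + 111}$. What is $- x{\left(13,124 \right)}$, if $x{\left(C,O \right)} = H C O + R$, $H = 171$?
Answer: $- \frac{19020041}{69} \approx -2.7565 \cdot 10^{5}$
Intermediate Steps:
$R = \frac{53}{69} \approx 0.76812$
$x{\left(C,O \right)} = \frac{53}{69} + 171 C O$ ($x{\left(C,O \right)} = 171 C O + \frac{53}{69} = \frac{53}{69} + 171 C O$)
$- x{\left(13,124 \right)} = - (\frac{53}{69} + 171 \cdot 13 \cdot 124) = - (\frac{53}{69} + 275652) = \left(-1\right) \frac{19020041}{69} = - \frac{19020041}{69}$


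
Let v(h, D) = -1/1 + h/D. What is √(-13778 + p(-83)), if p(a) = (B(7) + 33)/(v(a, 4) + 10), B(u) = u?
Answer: I*√30443122/47 ≈ 117.39*I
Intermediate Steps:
v(h, D) = -1 + h/D (v(h, D) = -1*1 + h/D = -1 + h/D)
p(a) = 40/(9 + a/4) (p(a) = (7 + 33)/((a - 1*4)/4 + 10) = 40/((a - 4)/4 + 10) = 40/((-4 + a)/4 + 10) = 40/((-1 + a/4) + 10) = 40/(9 + a/4))
√(-13778 + p(-83)) = √(-13778 + 160/(36 - 83)) = √(-13778 + 160/(-47)) = √(-13778 + 160*(-1/47)) = √(-13778 - 160/47) = √(-647726/47) = I*√30443122/47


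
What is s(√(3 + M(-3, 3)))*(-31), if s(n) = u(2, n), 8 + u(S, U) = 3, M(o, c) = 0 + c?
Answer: 155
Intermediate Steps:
M(o, c) = c
u(S, U) = -5 (u(S, U) = -8 + 3 = -5)
s(n) = -5
s(√(3 + M(-3, 3)))*(-31) = -5*(-31) = 155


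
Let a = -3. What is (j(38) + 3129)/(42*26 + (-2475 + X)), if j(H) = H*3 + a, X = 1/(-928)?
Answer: -601344/256685 ≈ -2.3427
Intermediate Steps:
X = -1/928 ≈ -0.0010776
j(H) = -3 + 3*H (j(H) = H*3 - 3 = 3*H - 3 = -3 + 3*H)
(j(38) + 3129)/(42*26 + (-2475 + X)) = ((-3 + 3*38) + 3129)/(42*26 + (-2475 - 1/928)) = ((-3 + 114) + 3129)/(1092 - 2296801/928) = (111 + 3129)/(-1283425/928) = 3240*(-928/1283425) = -601344/256685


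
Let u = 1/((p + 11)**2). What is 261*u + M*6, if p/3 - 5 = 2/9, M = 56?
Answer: 2152749/6400 ≈ 336.37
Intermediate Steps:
p = 47/3 (p = 15 + 3*(2/9) = 15 + 2/3 = 47/3 ≈ 15.667)
u = 9/6400 (u = 1/((47/3 + 11)**2) = 1/((80/3)**2) = 1/(6400/9) = 9/6400 ≈ 0.0014063)
261*u + M*6 = 261*(9/6400) + 56*6 = 2349/6400 + 336 = 2152749/6400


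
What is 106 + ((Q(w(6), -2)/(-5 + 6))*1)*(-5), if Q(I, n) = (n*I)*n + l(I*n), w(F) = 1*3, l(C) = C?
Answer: 76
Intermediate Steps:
w(F) = 3
Q(I, n) = I*n + I*n² (Q(I, n) = (n*I)*n + I*n = (I*n)*n + I*n = I*n² + I*n = I*n + I*n²)
106 + ((Q(w(6), -2)/(-5 + 6))*1)*(-5) = 106 + (((3*(-2)*(1 - 2))/(-5 + 6))*1)*(-5) = 106 + (((3*(-2)*(-1))/1)*1)*(-5) = 106 + ((6*1)*1)*(-5) = 106 + (6*1)*(-5) = 106 + 6*(-5) = 106 - 30 = 76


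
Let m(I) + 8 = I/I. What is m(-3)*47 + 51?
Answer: -278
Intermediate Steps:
m(I) = -7 (m(I) = -8 + I/I = -8 + 1 = -7)
m(-3)*47 + 51 = -7*47 + 51 = -329 + 51 = -278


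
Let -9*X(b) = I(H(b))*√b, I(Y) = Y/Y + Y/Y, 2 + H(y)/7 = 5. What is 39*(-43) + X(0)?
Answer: -1677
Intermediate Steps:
H(y) = 21 (H(y) = -14 + 7*5 = -14 + 35 = 21)
I(Y) = 2 (I(Y) = 1 + 1 = 2)
X(b) = -2*√b/9
39*(-43) + X(0) = 39*(-43) - 2*√0/9 = -1677 - 2/9*0 = -1677 + 0 = -1677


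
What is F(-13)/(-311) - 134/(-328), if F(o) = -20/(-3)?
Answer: 59231/153012 ≈ 0.38710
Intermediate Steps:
F(o) = 20/3 (F(o) = -20*(-⅓) = 20/3)
F(-13)/(-311) - 134/(-328) = (20/3)/(-311) - 134/(-328) = (20/3)*(-1/311) - 134*(-1/328) = -20/933 + 67/164 = 59231/153012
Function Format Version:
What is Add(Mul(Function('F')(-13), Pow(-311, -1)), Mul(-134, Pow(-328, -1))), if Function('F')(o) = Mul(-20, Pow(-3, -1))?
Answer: Rational(59231, 153012) ≈ 0.38710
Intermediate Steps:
Function('F')(o) = Rational(20, 3) (Function('F')(o) = Mul(-20, Rational(-1, 3)) = Rational(20, 3))
Add(Mul(Function('F')(-13), Pow(-311, -1)), Mul(-134, Pow(-328, -1))) = Add(Mul(Rational(20, 3), Pow(-311, -1)), Mul(-134, Pow(-328, -1))) = Add(Mul(Rational(20, 3), Rational(-1, 311)), Mul(-134, Rational(-1, 328))) = Add(Rational(-20, 933), Rational(67, 164)) = Rational(59231, 153012)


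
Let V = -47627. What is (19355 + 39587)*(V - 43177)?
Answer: -5352169368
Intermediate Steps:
(19355 + 39587)*(V - 43177) = (19355 + 39587)*(-47627 - 43177) = 58942*(-90804) = -5352169368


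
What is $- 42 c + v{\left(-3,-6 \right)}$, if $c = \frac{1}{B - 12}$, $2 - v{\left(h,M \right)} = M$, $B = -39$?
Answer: $\frac{150}{17} \approx 8.8235$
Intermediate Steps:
$v{\left(h,M \right)} = 2 - M$
$c = - \frac{1}{51}$ ($c = \frac{1}{-39 - 12} = \frac{1}{-51} = - \frac{1}{51} \approx -0.019608$)
$- 42 c + v{\left(-3,-6 \right)} = \left(-42\right) \left(- \frac{1}{51}\right) + \left(2 - -6\right) = \frac{14}{17} + \left(2 + 6\right) = \frac{14}{17} + 8 = \frac{150}{17}$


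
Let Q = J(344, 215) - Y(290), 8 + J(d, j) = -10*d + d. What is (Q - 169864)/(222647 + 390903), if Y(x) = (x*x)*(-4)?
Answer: 81716/306775 ≈ 0.26637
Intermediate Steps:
J(d, j) = -8 - 9*d (J(d, j) = -8 + (-10*d + d) = -8 - 9*d)
Y(x) = -4*x² (Y(x) = x²*(-4) = -4*x²)
Q = 333296 (Q = (-8 - 9*344) - (-4)*290² = (-8 - 3096) - (-4)*84100 = -3104 - 1*(-336400) = -3104 + 336400 = 333296)
(Q - 169864)/(222647 + 390903) = (333296 - 169864)/(222647 + 390903) = 163432/613550 = 163432*(1/613550) = 81716/306775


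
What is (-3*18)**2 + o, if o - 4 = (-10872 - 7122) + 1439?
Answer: -13635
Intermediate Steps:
o = -16551 (o = 4 + ((-10872 - 7122) + 1439) = 4 + (-17994 + 1439) = 4 - 16555 = -16551)
(-3*18)**2 + o = (-3*18)**2 - 16551 = (-54)**2 - 16551 = 2916 - 16551 = -13635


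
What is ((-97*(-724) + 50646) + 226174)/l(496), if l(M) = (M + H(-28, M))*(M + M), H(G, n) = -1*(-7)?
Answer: 43381/62372 ≈ 0.69552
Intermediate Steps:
H(G, n) = 7
l(M) = 2*M*(7 + M) (l(M) = (M + 7)*(M + M) = (7 + M)*(2*M) = 2*M*(7 + M))
((-97*(-724) + 50646) + 226174)/l(496) = ((-97*(-724) + 50646) + 226174)/((2*496*(7 + 496))) = ((70228 + 50646) + 226174)/((2*496*503)) = (120874 + 226174)/498976 = 347048*(1/498976) = 43381/62372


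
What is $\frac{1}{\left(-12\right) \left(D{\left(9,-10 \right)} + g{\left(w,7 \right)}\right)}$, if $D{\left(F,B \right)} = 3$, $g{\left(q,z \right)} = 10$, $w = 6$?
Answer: $- \frac{1}{156} \approx -0.0064103$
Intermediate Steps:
$\frac{1}{\left(-12\right) \left(D{\left(9,-10 \right)} + g{\left(w,7 \right)}\right)} = \frac{1}{\left(-12\right) \left(3 + 10\right)} = \frac{1}{\left(-12\right) 13} = \frac{1}{-156} = - \frac{1}{156}$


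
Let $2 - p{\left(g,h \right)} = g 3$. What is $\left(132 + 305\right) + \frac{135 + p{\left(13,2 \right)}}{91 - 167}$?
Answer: $\frac{16557}{38} \approx 435.71$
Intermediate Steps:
$p{\left(g,h \right)} = 2 - 3 g$ ($p{\left(g,h \right)} = 2 - g 3 = 2 - 3 g$)
$\left(132 + 305\right) + \frac{135 + p{\left(13,2 \right)}}{91 - 167} = \left(132 + 305\right) + \frac{135 + \left(2 - 39\right)}{91 - 167} = 437 + \frac{135 + \left(2 - 39\right)}{-76} = 437 + \left(135 - 37\right) \left(- \frac{1}{76}\right) = 437 + 98 \left(- \frac{1}{76}\right) = 437 - \frac{49}{38} = \frac{16557}{38}$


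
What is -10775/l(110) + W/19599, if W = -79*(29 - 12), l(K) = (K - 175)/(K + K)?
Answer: 9291868441/254787 ≈ 36469.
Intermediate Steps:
l(K) = (-175 + K)/(2*K) (l(K) = (-175 + K)/((2*K)) = (-175 + K)*(1/(2*K)) = (-175 + K)/(2*K))
W = -1343 (W = -79*17 = -1343)
-10775/l(110) + W/19599 = -10775*220/(-175 + 110) - 1343/19599 = -10775/((1/2)*(1/110)*(-65)) - 1343*1/19599 = -10775/(-13/44) - 1343/19599 = -10775*(-44/13) - 1343/19599 = 474100/13 - 1343/19599 = 9291868441/254787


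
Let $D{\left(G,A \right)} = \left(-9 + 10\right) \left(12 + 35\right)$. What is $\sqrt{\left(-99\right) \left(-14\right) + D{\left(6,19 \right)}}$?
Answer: $\sqrt{1433} \approx 37.855$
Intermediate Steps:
$D{\left(G,A \right)} = 47$ ($D{\left(G,A \right)} = 1 \cdot 47 = 47$)
$\sqrt{\left(-99\right) \left(-14\right) + D{\left(6,19 \right)}} = \sqrt{\left(-99\right) \left(-14\right) + 47} = \sqrt{1386 + 47} = \sqrt{1433}$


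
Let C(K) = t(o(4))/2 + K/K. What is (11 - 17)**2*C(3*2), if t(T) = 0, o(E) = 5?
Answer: 36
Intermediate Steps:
C(K) = 1 (C(K) = 0/2 + K/K = 0*(1/2) + 1 = 0 + 1 = 1)
(11 - 17)**2*C(3*2) = (11 - 17)**2*1 = (-6)**2*1 = 36*1 = 36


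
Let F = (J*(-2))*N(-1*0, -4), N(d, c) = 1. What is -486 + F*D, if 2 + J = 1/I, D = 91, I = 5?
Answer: -792/5 ≈ -158.40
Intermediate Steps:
J = -9/5 (J = -2 + 1/5 = -9/5 ≈ -1.8000)
F = 18/5 (F = -9/5*(-2)*1 = (18/5)*1 = 18/5 ≈ 3.6000)
-486 + F*D = -486 + (18/5)*91 = -486 + 1638/5 = -792/5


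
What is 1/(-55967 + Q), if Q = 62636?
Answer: 1/6669 ≈ 0.00014995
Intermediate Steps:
1/(-55967 + Q) = 1/(-55967 + 62636) = 1/6669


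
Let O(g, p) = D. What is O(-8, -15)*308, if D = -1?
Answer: -308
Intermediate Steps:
O(g, p) = -1
O(-8, -15)*308 = -1*308 = -308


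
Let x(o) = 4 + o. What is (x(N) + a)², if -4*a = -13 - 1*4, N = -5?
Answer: 169/16 ≈ 10.563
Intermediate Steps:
a = 17/4 (a = -(-13 - 1*4)/4 = -(-13 - 4)/4 = -¼*(-17) = 17/4 ≈ 4.2500)
(x(N) + a)² = ((4 - 5) + 17/4)² = (-1 + 17/4)² = (13/4)² = 169/16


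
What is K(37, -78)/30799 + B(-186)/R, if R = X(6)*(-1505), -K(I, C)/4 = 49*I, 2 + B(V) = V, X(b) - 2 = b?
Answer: -20380967/92704990 ≈ -0.21985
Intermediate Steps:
X(b) = 2 + b
B(V) = -2 + V
K(I, C) = -196*I
R = -12040 (R = (2 + 6)*(-1505) = 8*(-1505) = -12040)
K(37, -78)/30799 + B(-186)/R = -196*37/30799 + (-2 - 186)/(-12040) = -7252*1/30799 - 188*(-1/12040) = -7252/30799 + 47/3010 = -20380967/92704990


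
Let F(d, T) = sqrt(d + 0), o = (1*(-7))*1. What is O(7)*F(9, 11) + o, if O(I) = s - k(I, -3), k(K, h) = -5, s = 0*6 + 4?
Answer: 20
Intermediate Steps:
o = -7 (o = -7*1 = -7)
s = 4 (s = 0 + 4 = 4)
F(d, T) = sqrt(d)
O(I) = 9 (O(I) = 4 - 1*(-5) = 4 + 5 = 9)
O(7)*F(9, 11) + o = 9*sqrt(9) - 7 = 9*3 - 7 = 27 - 7 = 20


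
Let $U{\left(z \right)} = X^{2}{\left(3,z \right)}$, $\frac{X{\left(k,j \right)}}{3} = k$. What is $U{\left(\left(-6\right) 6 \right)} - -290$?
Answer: $371$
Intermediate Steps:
$X{\left(k,j \right)} = 3 k$
$U{\left(z \right)} = 81$ ($U{\left(z \right)} = \left(3 \cdot 3\right)^{2} = 9^{2} = 81$)
$U{\left(\left(-6\right) 6 \right)} - -290 = 81 - -290 = 81 + 290 = 371$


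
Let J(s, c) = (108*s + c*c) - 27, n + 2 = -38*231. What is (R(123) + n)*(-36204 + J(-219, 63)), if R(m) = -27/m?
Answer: 20128424946/41 ≈ 4.9094e+8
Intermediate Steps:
n = -8780 (n = -2 - 38*231 = -2 - 8778 = -8780)
J(s, c) = -27 + c**2 + 108*s (J(s, c) = (108*s + c**2) - 27 = (c**2 + 108*s) - 27 = -27 + c**2 + 108*s)
(R(123) + n)*(-36204 + J(-219, 63)) = (-27/123 - 8780)*(-36204 + (-27 + 63**2 + 108*(-219))) = (-27*1/123 - 8780)*(-36204 + (-27 + 3969 - 23652)) = (-9/41 - 8780)*(-36204 - 19710) = -359989/41*(-55914) = 20128424946/41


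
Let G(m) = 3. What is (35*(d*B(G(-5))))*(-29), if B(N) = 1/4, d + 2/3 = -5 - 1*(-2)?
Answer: 11165/12 ≈ 930.42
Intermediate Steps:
d = -11/3 (d = -⅔ + (-5 - 1*(-2)) = -⅔ + (-5 + 2) = -⅔ - 3 = -11/3 ≈ -3.6667)
B(N) = ¼ (B(N) = 1*(¼) = ¼)
(35*(d*B(G(-5))))*(-29) = (35*(-11/3*¼))*(-29) = (35*(-11/12))*(-29) = -385/12*(-29) = 11165/12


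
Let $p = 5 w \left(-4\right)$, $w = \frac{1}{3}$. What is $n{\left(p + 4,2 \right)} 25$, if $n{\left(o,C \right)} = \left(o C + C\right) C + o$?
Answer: $- \frac{700}{3} \approx -233.33$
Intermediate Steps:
$w = \frac{1}{3} \approx 0.33333$
$p = - \frac{20}{3}$ ($p = 5 \cdot \frac{1}{3} \left(-4\right) = \frac{5}{3} \left(-4\right) = - \frac{20}{3} \approx -6.6667$)
$n{\left(o,C \right)} = o + C \left(C + C o\right)$ ($n{\left(o,C \right)} = \left(C o + C\right) C + o = \left(C + C o\right) C + o = C \left(C + C o\right) + o = o + C \left(C + C o\right)$)
$n{\left(p + 4,2 \right)} 25 = \left(\left(- \frac{20}{3} + 4\right) + 2^{2} + \left(- \frac{20}{3} + 4\right) 2^{2}\right) 25 = \left(- \frac{8}{3} + 4 - \frac{32}{3}\right) 25 = \left(- \frac{28}{3}\right) 25 = - \frac{700}{3}$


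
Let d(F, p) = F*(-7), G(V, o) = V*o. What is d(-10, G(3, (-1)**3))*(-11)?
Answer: -770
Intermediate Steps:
d(F, p) = -7*F
d(-10, G(3, (-1)**3))*(-11) = -7*(-10)*(-11) = 70*(-11) = -770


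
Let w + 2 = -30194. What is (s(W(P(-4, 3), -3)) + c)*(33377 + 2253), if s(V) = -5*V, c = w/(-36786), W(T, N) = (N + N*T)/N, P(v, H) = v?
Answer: 10368080590/18393 ≈ 5.6370e+5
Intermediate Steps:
w = -30196 (w = -2 - 30194 = -30196)
W(T, N) = (N + N*T)/N
c = 15098/18393 (c = -30196/(-36786) = -30196*(-1/36786) = 15098/18393 ≈ 0.82086)
(s(W(P(-4, 3), -3)) + c)*(33377 + 2253) = (-5*(1 - 4) + 15098/18393)*(33377 + 2253) = (-5*(-3) + 15098/18393)*35630 = (15 + 15098/18393)*35630 = (290993/18393)*35630 = 10368080590/18393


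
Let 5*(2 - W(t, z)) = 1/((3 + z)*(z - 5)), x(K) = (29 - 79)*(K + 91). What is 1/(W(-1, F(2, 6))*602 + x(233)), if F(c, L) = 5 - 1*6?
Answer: -30/449579 ≈ -6.6729e-5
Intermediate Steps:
F(c, L) = -1 (F(c, L) = 5 - 6 = -1)
x(K) = -4550 - 50*K (x(K) = -50*(91 + K) = -4550 - 50*K)
W(t, z) = 2 - 1/(5*(-5 + z)*(3 + z)) (W(t, z) = 2 - 1/((3 + z)*(z - 5))/5 = 2 - 1/((-5 + z)*(3 + z))/5 = 2 - 1/(5*(-5 + z)*(3 + z)))
1/(W(-1, F(2, 6))*602 + x(233)) = 1/(((151 - 10*(-1)² + 20*(-1))/(5*(15 - 1*(-1)² + 2*(-1))))*602 + (-4550 - 50*233)) = 1/(((151 - 10*1 - 20)/(5*(15 - 1*1 - 2)))*602 + (-4550 - 11650)) = 1/(((151 - 10 - 20)/(5*(15 - 1 - 2)))*602 - 16200) = 1/(((⅕)*121/12)*602 - 16200) = 1/(((⅕)*(1/12)*121)*602 - 16200) = 1/((121/60)*602 - 16200) = 1/(36421/30 - 16200) = 1/(-449579/30) = -30/449579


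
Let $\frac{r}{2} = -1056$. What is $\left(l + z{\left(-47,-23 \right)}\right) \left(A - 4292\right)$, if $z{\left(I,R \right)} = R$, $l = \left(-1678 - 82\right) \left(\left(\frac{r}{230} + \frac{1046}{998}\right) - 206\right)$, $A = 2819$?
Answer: $- \frac{6370946534781}{11477} \approx -5.5511 \cdot 10^{8}$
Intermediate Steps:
$r = -2112$ ($r = 2 \left(-1056\right) = -2112$)
$l = \frac{4325414368}{11477}$ ($l = \left(-1678 - 82\right) \left(\left(- \frac{2112}{230} + \frac{1046}{998}\right) - 206\right) = - 1760 \left(\left(\left(-2112\right) \frac{1}{230} + 1046 \cdot \frac{1}{998}\right) - 206\right) = - 1760 \left(\left(- \frac{1056}{115} + \frac{523}{499}\right) - 206\right) = - 1760 \left(- \frac{466799}{57385} - 206\right) = \left(-1760\right) \left(- \frac{12288109}{57385}\right) = \frac{4325414368}{11477} \approx 3.7688 \cdot 10^{5}$)
$\left(l + z{\left(-47,-23 \right)}\right) \left(A - 4292\right) = \left(\frac{4325414368}{11477} - 23\right) \left(2819 - 4292\right) = \frac{4325150397}{11477} \left(-1473\right) = - \frac{6370946534781}{11477}$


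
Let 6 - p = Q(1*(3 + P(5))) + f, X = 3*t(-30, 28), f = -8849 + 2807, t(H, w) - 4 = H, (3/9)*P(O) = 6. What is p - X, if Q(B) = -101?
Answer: 6227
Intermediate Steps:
P(O) = 18 (P(O) = 3*6 = 18)
t(H, w) = 4 + H
f = -6042
X = -78 (X = 3*(4 - 30) = 3*(-26) = -78)
p = 6149 (p = 6 - (-101 - 6042) = 6 - 1*(-6143) = 6 + 6143 = 6149)
p - X = 6149 - 1*(-78) = 6149 + 78 = 6227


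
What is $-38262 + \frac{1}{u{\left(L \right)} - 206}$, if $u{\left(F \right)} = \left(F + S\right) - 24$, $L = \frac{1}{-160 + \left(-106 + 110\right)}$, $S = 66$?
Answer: $- \frac{978933426}{25585} \approx -38262.0$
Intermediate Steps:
$L = - \frac{1}{156}$ ($L = \frac{1}{-160 + 4} = \frac{1}{-156} = - \frac{1}{156} \approx -0.0064103$)
$u{\left(F \right)} = 42 + F$ ($u{\left(F \right)} = \left(F + 66\right) - 24 = \left(66 + F\right) - 24 = 42 + F$)
$-38262 + \frac{1}{u{\left(L \right)} - 206} = -38262 + \frac{1}{\left(42 - \frac{1}{156}\right) - 206} = -38262 + \frac{1}{\frac{6551}{156} - 206} = -38262 + \frac{1}{- \frac{25585}{156}} = -38262 - \frac{156}{25585} = - \frac{978933426}{25585}$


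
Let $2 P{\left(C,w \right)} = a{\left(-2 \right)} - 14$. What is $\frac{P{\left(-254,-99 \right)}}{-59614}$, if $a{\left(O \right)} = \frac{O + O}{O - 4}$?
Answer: $\frac{10}{89421} \approx 0.00011183$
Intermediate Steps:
$a{\left(O \right)} = \frac{2 O}{-4 + O}$
$P{\left(C,w \right)} = - \frac{20}{3}$ ($P{\left(C,w \right)} = \frac{2 \left(-2\right) \frac{1}{-4 - 2} - 14}{2} = \frac{2 \left(-2\right) \frac{1}{-6} - 14}{2} = \frac{2 \left(-2\right) \left(- \frac{1}{6}\right) - 14}{2} = \frac{\frac{2}{3} - 14}{2} = \frac{1}{2} \left(- \frac{40}{3}\right) = - \frac{20}{3}$)
$\frac{P{\left(-254,-99 \right)}}{-59614} = - \frac{20}{3 \left(-59614\right)} = \left(- \frac{20}{3}\right) \left(- \frac{1}{59614}\right) = \frac{10}{89421}$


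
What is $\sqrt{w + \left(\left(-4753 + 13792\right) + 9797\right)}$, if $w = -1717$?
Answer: $\sqrt{17119} \approx 130.84$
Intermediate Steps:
$\sqrt{w + \left(\left(-4753 + 13792\right) + 9797\right)} = \sqrt{-1717 + \left(\left(-4753 + 13792\right) + 9797\right)} = \sqrt{-1717 + \left(9039 + 9797\right)} = \sqrt{-1717 + 18836} = \sqrt{17119}$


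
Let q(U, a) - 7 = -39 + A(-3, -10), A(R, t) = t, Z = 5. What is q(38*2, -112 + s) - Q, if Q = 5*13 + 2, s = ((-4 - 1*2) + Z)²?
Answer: -109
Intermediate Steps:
s = 1 (s = ((-4 - 1*2) + 5)² = ((-4 - 2) + 5)² = (-6 + 5)² = (-1)² = 1)
Q = 67 (Q = 65 + 2 = 67)
q(U, a) = -42 (q(U, a) = 7 + (-39 - 10) = 7 - 49 = -42)
q(38*2, -112 + s) - Q = -42 - 1*67 = -42 - 67 = -109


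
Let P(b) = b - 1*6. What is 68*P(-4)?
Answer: -680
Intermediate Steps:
P(b) = -6 + b (P(b) = b - 6 = -6 + b)
68*P(-4) = 68*(-6 - 4) = 68*(-10) = -680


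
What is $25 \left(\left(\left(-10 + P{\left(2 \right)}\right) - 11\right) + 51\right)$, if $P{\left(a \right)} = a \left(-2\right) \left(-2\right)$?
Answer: $950$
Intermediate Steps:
$P{\left(a \right)} = 4 a$ ($P{\left(a \right)} = - 2 a \left(-2\right) = 4 a$)
$25 \left(\left(\left(-10 + P{\left(2 \right)}\right) - 11\right) + 51\right) = 25 \left(\left(\left(-10 + 4 \cdot 2\right) - 11\right) + 51\right) = 25 \left(\left(\left(-10 + 8\right) - 11\right) + 51\right) = 25 \left(\left(-2 - 11\right) + 51\right) = 25 \left(-13 + 51\right) = 25 \cdot 38 = 950$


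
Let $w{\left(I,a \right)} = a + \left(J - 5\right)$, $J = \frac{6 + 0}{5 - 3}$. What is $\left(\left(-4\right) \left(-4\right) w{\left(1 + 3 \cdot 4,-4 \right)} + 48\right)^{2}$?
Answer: $2304$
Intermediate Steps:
$J = 3$ ($J = \frac{6}{2} = 6 \cdot \frac{1}{2} = 3$)
$w{\left(I,a \right)} = -2 + a$ ($w{\left(I,a \right)} = a + \left(3 - 5\right) = a - 2 = -2 + a$)
$\left(\left(-4\right) \left(-4\right) w{\left(1 + 3 \cdot 4,-4 \right)} + 48\right)^{2} = \left(\left(-4\right) \left(-4\right) \left(-2 - 4\right) + 48\right)^{2} = \left(16 \left(-6\right) + 48\right)^{2} = \left(-96 + 48\right)^{2} = \left(-48\right)^{2} = 2304$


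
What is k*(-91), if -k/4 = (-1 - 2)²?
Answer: 3276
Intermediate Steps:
k = -36 (k = -4*(-1 - 2)² = -4*(-3)² = -4*9 = -36)
k*(-91) = -36*(-91) = 3276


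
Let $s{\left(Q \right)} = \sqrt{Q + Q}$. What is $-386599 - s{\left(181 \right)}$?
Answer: $-386599 - \sqrt{362} \approx -3.8662 \cdot 10^{5}$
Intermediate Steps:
$s{\left(Q \right)} = \sqrt{2} \sqrt{Q}$ ($s{\left(Q \right)} = \sqrt{2 Q} = \sqrt{2} \sqrt{Q}$)
$-386599 - s{\left(181 \right)} = -386599 - \sqrt{2} \sqrt{181} = -386599 - \sqrt{362}$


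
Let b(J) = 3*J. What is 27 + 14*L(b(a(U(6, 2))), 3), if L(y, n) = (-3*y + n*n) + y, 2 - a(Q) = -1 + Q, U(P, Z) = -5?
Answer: -519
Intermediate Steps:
a(Q) = 3 - Q (a(Q) = 2 - (-1 + Q) = 2 + (1 - Q) = 3 - Q)
L(y, n) = n² - 2*y (L(y, n) = (-3*y + n²) + y = (n² - 3*y) + y = n² - 2*y)
27 + 14*L(b(a(U(6, 2))), 3) = 27 + 14*(3² - 6*(3 - 1*(-5))) = 27 + 14*(9 - 6*(3 + 5)) = 27 + 14*(9 - 6*8) = 27 + 14*(9 - 2*24) = 27 + 14*(9 - 48) = 27 + 14*(-39) = 27 - 546 = -519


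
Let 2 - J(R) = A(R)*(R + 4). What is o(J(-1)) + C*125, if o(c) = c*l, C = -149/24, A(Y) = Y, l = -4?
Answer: -19105/24 ≈ -796.04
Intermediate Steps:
J(R) = 2 - R*(4 + R) (J(R) = 2 - R*(R + 4) = 2 - R*(4 + R))
C = -149/24 (C = -149*1/24 = -149/24 ≈ -6.2083)
o(c) = -4*c (o(c) = c*(-4) = -4*c)
o(J(-1)) + C*125 = -4*(2 - 1*(-1)² - 4*(-1)) - 149/24*125 = -4*(2 - 1*1 + 4) - 18625/24 = -4*(2 - 1 + 4) - 18625/24 = -4*5 - 18625/24 = -20 - 18625/24 = -19105/24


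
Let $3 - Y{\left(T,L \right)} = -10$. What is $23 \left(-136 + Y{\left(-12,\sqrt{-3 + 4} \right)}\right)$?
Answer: $-2829$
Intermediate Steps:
$Y{\left(T,L \right)} = 13$ ($Y{\left(T,L \right)} = 3 - -10 = 3 + 10 = 13$)
$23 \left(-136 + Y{\left(-12,\sqrt{-3 + 4} \right)}\right) = 23 \left(-136 + 13\right) = 23 \left(-123\right) = -2829$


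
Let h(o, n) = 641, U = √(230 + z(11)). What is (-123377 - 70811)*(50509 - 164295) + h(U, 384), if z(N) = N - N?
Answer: 22095876409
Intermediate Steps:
z(N) = 0
U = √230 (U = √(230 + 0) = √230 ≈ 15.166)
(-123377 - 70811)*(50509 - 164295) + h(U, 384) = (-123377 - 70811)*(50509 - 164295) + 641 = -194188*(-113786) + 641 = 22095875768 + 641 = 22095876409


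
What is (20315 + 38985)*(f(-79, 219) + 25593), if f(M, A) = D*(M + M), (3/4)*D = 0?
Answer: 1517664900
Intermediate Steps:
D = 0 (D = (4/3)*0 = 0)
f(M, A) = 0 (f(M, A) = 0*(M + M) = 0*(2*M) = 0)
(20315 + 38985)*(f(-79, 219) + 25593) = (20315 + 38985)*(0 + 25593) = 59300*25593 = 1517664900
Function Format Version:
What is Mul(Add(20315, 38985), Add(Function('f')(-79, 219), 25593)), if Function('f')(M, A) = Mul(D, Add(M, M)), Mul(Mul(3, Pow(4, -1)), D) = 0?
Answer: 1517664900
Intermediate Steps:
D = 0 (D = Mul(Rational(4, 3), 0) = 0)
Function('f')(M, A) = 0 (Function('f')(M, A) = Mul(0, Add(M, M)) = Mul(0, Mul(2, M)) = 0)
Mul(Add(20315, 38985), Add(Function('f')(-79, 219), 25593)) = Mul(Add(20315, 38985), Add(0, 25593)) = Mul(59300, 25593) = 1517664900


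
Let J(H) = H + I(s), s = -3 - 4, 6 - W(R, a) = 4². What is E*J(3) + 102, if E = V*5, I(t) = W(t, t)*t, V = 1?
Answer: 467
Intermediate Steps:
W(R, a) = -10 (W(R, a) = 6 - 1*4² = 6 - 1*16 = 6 - 16 = -10)
s = -7
I(t) = -10*t
J(H) = 70 + H (J(H) = H - 10*(-7) = H + 70 = 70 + H)
E = 5 (E = 1*5 = 5)
E*J(3) + 102 = 5*(70 + 3) + 102 = 5*73 + 102 = 365 + 102 = 467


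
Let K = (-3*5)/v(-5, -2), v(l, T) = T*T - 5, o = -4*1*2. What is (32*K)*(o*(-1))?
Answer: 3840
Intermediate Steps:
o = -8 (o = -4*2 = -8)
v(l, T) = -5 + T² (v(l, T) = T² - 5 = -5 + T²)
K = 15 (K = (-3*5)/(-5 + (-2)²) = -15/(-5 + 4) = -15/(-1) = -15*(-1) = 15)
(32*K)*(o*(-1)) = (32*15)*(-8*(-1)) = 480*8 = 3840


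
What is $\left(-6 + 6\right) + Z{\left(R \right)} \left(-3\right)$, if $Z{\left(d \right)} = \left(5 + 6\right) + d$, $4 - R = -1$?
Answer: $-48$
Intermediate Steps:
$R = 5$ ($R = 4 - -1 = 4 + 1 = 5$)
$Z{\left(d \right)} = 11 + d$
$\left(-6 + 6\right) + Z{\left(R \right)} \left(-3\right) = \left(-6 + 6\right) + \left(11 + 5\right) \left(-3\right) = 0 + 16 \left(-3\right) = 0 - 48 = -48$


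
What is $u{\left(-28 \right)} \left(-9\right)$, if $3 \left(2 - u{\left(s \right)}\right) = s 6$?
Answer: $-522$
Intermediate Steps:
$u{\left(s \right)} = 2 - 2 s$ ($u{\left(s \right)} = 2 - \frac{s 6}{3} = 2 - \frac{6 s}{3} = 2 - 2 s$)
$u{\left(-28 \right)} \left(-9\right) = \left(2 - -56\right) \left(-9\right) = \left(2 + 56\right) \left(-9\right) = 58 \left(-9\right) = -522$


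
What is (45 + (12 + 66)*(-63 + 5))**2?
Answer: 20061441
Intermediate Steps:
(45 + (12 + 66)*(-63 + 5))**2 = (45 + 78*(-58))**2 = (45 - 4524)**2 = (-4479)**2 = 20061441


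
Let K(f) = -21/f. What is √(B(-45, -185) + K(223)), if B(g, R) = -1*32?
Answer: I*√1596011/223 ≈ 5.6652*I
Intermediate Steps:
B(g, R) = -32
√(B(-45, -185) + K(223)) = √(-32 - 21/223) = √(-7157/223) = I*√1596011/223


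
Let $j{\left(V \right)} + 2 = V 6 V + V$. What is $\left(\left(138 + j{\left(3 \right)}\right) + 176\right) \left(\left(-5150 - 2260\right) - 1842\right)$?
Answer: $-3413988$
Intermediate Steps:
$j{\left(V \right)} = -2 + V + 6 V^{2}$ ($j{\left(V \right)} = -2 + \left(V 6 V + V\right) = -2 + \left(6 V V + V\right) = -2 + \left(6 V^{2} + V\right) = -2 + \left(V + 6 V^{2}\right) = -2 + V + 6 V^{2}$)
$\left(\left(138 + j{\left(3 \right)}\right) + 176\right) \left(\left(-5150 - 2260\right) - 1842\right) = \left(\left(138 + \left(-2 + 3 + 6 \cdot 3^{2}\right)\right) + 176\right) \left(\left(-5150 - 2260\right) - 1842\right) = \left(\left(138 + \left(-2 + 3 + 6 \cdot 9\right)\right) + 176\right) \left(-7410 - 1842\right) = \left(\left(138 + \left(-2 + 3 + 54\right)\right) + 176\right) \left(-7410 - 1842\right) = \left(\left(138 + 55\right) + 176\right) \left(-9252\right) = \left(193 + 176\right) \left(-9252\right) = 369 \left(-9252\right) = -3413988$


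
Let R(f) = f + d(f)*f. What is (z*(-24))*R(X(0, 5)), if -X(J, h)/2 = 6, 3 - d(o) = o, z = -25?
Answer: -115200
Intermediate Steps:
d(o) = 3 - o
X(J, h) = -12 (X(J, h) = -2*6 = -12)
R(f) = f + f*(3 - f) (R(f) = f + (3 - f)*f = f + f*(3 - f))
(z*(-24))*R(X(0, 5)) = (-25*(-24))*(-12*(4 - 1*(-12))) = 600*(-12*(4 + 12)) = 600*(-12*16) = 600*(-192) = -115200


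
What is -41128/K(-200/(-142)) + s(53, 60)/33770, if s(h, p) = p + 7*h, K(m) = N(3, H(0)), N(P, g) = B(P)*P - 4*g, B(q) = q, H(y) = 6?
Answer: 55555961/20262 ≈ 2741.9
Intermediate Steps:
N(P, g) = P² - 4*g (N(P, g) = P*P - 4*g = P² - 4*g)
K(m) = -15 (K(m) = 3² - 4*6 = 9 - 24 = -15)
-41128/K(-200/(-142)) + s(53, 60)/33770 = -41128/(-15) + (60 + 7*53)/33770 = -41128*(-1/15) + (60 + 371)*(1/33770) = 41128/15 + 431*(1/33770) = 41128/15 + 431/33770 = 55555961/20262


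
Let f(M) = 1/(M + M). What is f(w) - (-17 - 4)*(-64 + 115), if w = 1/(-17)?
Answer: 2125/2 ≈ 1062.5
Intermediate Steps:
w = -1/17 ≈ -0.058824
f(M) = 1/(2*M)
f(w) - (-17 - 4)*(-64 + 115) = 1/(2*(-1/17)) - (-17 - 4)*(-64 + 115) = (1/2)*(-17) - (-21)*51 = -17/2 - 1*(-1071) = -17/2 + 1071 = 2125/2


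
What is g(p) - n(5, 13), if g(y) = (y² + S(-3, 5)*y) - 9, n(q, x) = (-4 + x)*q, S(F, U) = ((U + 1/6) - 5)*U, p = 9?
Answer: 69/2 ≈ 34.500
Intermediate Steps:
S(F, U) = U*(-29/6 + U) (S(F, U) = ((U + ⅙) - 5)*U = ((⅙ + U) - 5)*U = (-29/6 + U)*U = U*(-29/6 + U))
n(q, x) = q*(-4 + x)
g(y) = -9 + y² + 5*y/6 (g(y) = (y² + ((⅙)*5*(-29 + 6*5))*y) - 9 = (y² + ((⅙)*5*(-29 + 30))*y) - 9 = (y² + ((⅙)*5*1)*y) - 9 = (y² + 5*y/6) - 9 = -9 + y² + 5*y/6)
g(p) - n(5, 13) = (-9 + 9² + (⅚)*9) - 5*(-4 + 13) = (-9 + 81 + 15/2) - 5*9 = 159/2 - 1*45 = 159/2 - 45 = 69/2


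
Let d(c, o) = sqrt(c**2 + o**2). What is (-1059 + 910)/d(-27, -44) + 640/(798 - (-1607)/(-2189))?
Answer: 280192/349043 - 149*sqrt(2665)/2665 ≈ -2.0835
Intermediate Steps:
(-1059 + 910)/d(-27, -44) + 640/(798 - (-1607)/(-2189)) = (-1059 + 910)/(sqrt((-27)**2 + (-44)**2)) + 640/(798 - (-1607)/(-2189)) = -149/sqrt(729 + 1936) + 640/(798 - (-1607)*(-1)/2189) = -149*sqrt(2665)/2665 + 640/(798 - 1*1607/2189) = -149*sqrt(2665)/2665 + 640/(798 - 1607/2189) = -149*sqrt(2665)/2665 + 640/(1745215/2189) = -149*sqrt(2665)/2665 + 640*(2189/1745215) = -149*sqrt(2665)/2665 + 280192/349043 = 280192/349043 - 149*sqrt(2665)/2665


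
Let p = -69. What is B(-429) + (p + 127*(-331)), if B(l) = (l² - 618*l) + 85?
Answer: 407142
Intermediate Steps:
B(l) = 85 + l² - 618*l
B(-429) + (p + 127*(-331)) = (85 + (-429)² - 618*(-429)) + (-69 + 127*(-331)) = (85 + 184041 + 265122) + (-69 - 42037) = 449248 - 42106 = 407142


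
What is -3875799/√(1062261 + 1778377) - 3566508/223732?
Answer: -891627/55933 - 168513*√2840638/123506 ≈ -2315.5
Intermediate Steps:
-3875799/√(1062261 + 1778377) - 3566508/223732 = -3875799*√2840638/2840638 - 3566508*1/223732 = -168513*√2840638/123506 - 891627/55933 = -891627/55933 - 168513*√2840638/123506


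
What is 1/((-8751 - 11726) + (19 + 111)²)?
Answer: -1/3577 ≈ -0.00027956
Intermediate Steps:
1/((-8751 - 11726) + (19 + 111)²) = 1/(-20477 + 130²) = 1/(-20477 + 16900) = 1/(-3577) = -1/3577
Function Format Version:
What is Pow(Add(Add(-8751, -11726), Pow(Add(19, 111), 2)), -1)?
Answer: Rational(-1, 3577) ≈ -0.00027956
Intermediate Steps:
Pow(Add(Add(-8751, -11726), Pow(Add(19, 111), 2)), -1) = Pow(Add(-20477, Pow(130, 2)), -1) = Pow(Add(-20477, 16900), -1) = Pow(-3577, -1) = Rational(-1, 3577)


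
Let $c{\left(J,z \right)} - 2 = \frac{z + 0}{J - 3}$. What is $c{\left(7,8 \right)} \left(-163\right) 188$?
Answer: $-122576$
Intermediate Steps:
$c{\left(J,z \right)} = 2 + \frac{z}{-3 + J}$ ($c{\left(J,z \right)} = 2 + \frac{z + 0}{J - 3} = 2 + \frac{z}{-3 + J}$)
$c{\left(7,8 \right)} \left(-163\right) 188 = \frac{-6 + 8 + 2 \cdot 7}{-3 + 7} \left(-163\right) 188 = \frac{-6 + 8 + 14}{4} \left(-163\right) 188 = \frac{1}{4} \cdot 16 \left(-163\right) 188 = 4 \left(-163\right) 188 = \left(-652\right) 188 = -122576$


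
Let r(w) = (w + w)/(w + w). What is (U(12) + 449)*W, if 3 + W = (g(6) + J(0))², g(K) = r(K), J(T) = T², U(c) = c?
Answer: -922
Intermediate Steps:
r(w) = 1 (r(w) = (2*w)/((2*w)) = (2*w)*(1/(2*w)) = 1)
g(K) = 1
W = -2 (W = -3 + (1 + 0²)² = -3 + (1 + 0)² = -3 + 1² = -3 + 1 = -2)
(U(12) + 449)*W = (12 + 449)*(-2) = 461*(-2) = -922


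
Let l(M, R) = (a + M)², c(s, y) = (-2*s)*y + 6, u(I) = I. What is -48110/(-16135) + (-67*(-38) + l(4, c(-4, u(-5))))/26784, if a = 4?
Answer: 14785451/4801776 ≈ 3.0792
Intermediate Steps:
c(s, y) = 6 - 2*s*y (c(s, y) = -2*s*y + 6 = 6 - 2*s*y)
l(M, R) = (4 + M)²
-48110/(-16135) + (-67*(-38) + l(4, c(-4, u(-5))))/26784 = -48110/(-16135) + (-67*(-38) + (4 + 4)²)/26784 = -48110*(-1/16135) + (2546 + 8²)*(1/26784) = 9622/3227 + (2546 + 64)*(1/26784) = 9622/3227 + 2610*(1/26784) = 9622/3227 + 145/1488 = 14785451/4801776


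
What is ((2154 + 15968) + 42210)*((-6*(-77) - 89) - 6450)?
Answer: -366637564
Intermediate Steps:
((2154 + 15968) + 42210)*((-6*(-77) - 89) - 6450) = (18122 + 42210)*((462 - 89) - 6450) = 60332*(373 - 6450) = 60332*(-6077) = -366637564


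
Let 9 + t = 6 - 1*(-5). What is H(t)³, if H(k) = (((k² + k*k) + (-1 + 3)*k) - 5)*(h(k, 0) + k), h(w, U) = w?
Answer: 21952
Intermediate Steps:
t = 2 (t = -9 + (6 - 1*(-5)) = -9 + (6 + 5) = -9 + 11 = 2)
H(k) = 2*k*(-5 + 2*k + 2*k²) (H(k) = (((k² + k*k) + (-1 + 3)*k) - 5)*(k + k) = (((k² + k²) + 2*k) - 5)*(2*k) = ((2*k² + 2*k) - 5)*(2*k) = ((2*k + 2*k²) - 5)*(2*k) = (-5 + 2*k + 2*k²)*(2*k) = 2*k*(-5 + 2*k + 2*k²))
H(t)³ = (2*2*(-5 + 2*2 + 2*2²))³ = (2*2*(-5 + 4 + 2*4))³ = (2*2*(-5 + 4 + 8))³ = (2*2*7)³ = 28³ = 21952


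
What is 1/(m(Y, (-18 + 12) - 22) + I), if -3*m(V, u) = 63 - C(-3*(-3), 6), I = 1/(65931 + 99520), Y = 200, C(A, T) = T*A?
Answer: -165451/496352 ≈ -0.33333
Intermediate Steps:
C(A, T) = A*T
I = 1/165451 ≈ 6.0441e-6
m(V, u) = -3 (m(V, u) = -(63 - (-3*(-3))*6)/3 = -(63 - 9*6)/3 = -(63 - 1*54)/3 = -(63 - 54)/3 = -1/3*9 = -3)
1/(m(Y, (-18 + 12) - 22) + I) = 1/(-3 + 1/165451) = 1/(-496352/165451) = -165451/496352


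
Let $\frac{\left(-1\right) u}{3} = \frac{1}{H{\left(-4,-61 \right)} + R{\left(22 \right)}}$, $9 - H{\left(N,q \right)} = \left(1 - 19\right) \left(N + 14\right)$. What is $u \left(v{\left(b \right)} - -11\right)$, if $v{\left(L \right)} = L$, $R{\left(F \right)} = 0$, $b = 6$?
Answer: $- \frac{17}{63} \approx -0.26984$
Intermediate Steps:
$H{\left(N,q \right)} = 261 + 18 N$ ($H{\left(N,q \right)} = 9 - \left(1 - 19\right) \left(N + 14\right) = 9 - - 18 \left(14 + N\right) = 9 - \left(-252 - 18 N\right) = 9 + \left(252 + 18 N\right) = 261 + 18 N$)
$u = - \frac{1}{63}$ ($u = - \frac{3}{\left(261 + 18 \left(-4\right)\right) + 0} = - \frac{3}{\left(261 - 72\right) + 0} = - \frac{3}{189 + 0} = - \frac{3}{189} = \left(-3\right) \frac{1}{189} = - \frac{1}{63} \approx -0.015873$)
$u \left(v{\left(b \right)} - -11\right) = - \frac{6 - -11}{63} = - \frac{6 + 11}{63} = \left(- \frac{1}{63}\right) 17 = - \frac{17}{63}$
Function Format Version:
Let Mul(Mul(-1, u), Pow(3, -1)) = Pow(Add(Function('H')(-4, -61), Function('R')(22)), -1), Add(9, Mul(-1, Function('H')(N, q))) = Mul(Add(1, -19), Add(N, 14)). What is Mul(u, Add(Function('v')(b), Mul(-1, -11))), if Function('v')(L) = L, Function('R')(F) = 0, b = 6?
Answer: Rational(-17, 63) ≈ -0.26984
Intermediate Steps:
Function('H')(N, q) = Add(261, Mul(18, N)) (Function('H')(N, q) = Add(9, Mul(-1, Mul(Add(1, -19), Add(N, 14)))) = Add(9, Mul(-1, Mul(-18, Add(14, N)))) = Add(9, Mul(-1, Add(-252, Mul(-18, N)))) = Add(9, Add(252, Mul(18, N))) = Add(261, Mul(18, N)))
u = Rational(-1, 63) (u = Mul(-3, Pow(Add(Add(261, Mul(18, -4)), 0), -1)) = Mul(-3, Pow(Add(Add(261, -72), 0), -1)) = Mul(-3, Pow(Add(189, 0), -1)) = Mul(-3, Pow(189, -1)) = Mul(-3, Rational(1, 189)) = Rational(-1, 63) ≈ -0.015873)
Mul(u, Add(Function('v')(b), Mul(-1, -11))) = Mul(Rational(-1, 63), Add(6, Mul(-1, -11))) = Mul(Rational(-1, 63), Add(6, 11)) = Mul(Rational(-1, 63), 17) = Rational(-17, 63)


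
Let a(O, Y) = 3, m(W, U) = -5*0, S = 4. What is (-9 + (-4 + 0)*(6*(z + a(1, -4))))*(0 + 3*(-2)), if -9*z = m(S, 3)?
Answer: 486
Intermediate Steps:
m(W, U) = 0
z = 0 (z = -1/9*0 = 0)
(-9 + (-4 + 0)*(6*(z + a(1, -4))))*(0 + 3*(-2)) = (-9 + (-4 + 0)*(6*(0 + 3)))*(0 + 3*(-2)) = (-9 - 24*3)*(0 - 6) = (-9 - 4*18)*(-6) = (-9 - 72)*(-6) = -81*(-6) = 486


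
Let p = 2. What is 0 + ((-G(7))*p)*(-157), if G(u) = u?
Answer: 2198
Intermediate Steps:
0 + ((-G(7))*p)*(-157) = 0 + (-1*7*2)*(-157) = 0 - 7*2*(-157) = 0 - 14*(-157) = 0 + 2198 = 2198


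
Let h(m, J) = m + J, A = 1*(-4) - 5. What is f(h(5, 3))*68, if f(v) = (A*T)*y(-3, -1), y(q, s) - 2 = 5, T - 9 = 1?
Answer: -42840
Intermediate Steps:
A = -9 (A = -4 - 5 = -9)
T = 10 (T = 9 + 1 = 10)
y(q, s) = 7 (y(q, s) = 2 + 5 = 7)
h(m, J) = J + m
f(v) = -630 (f(v) = -9*10*7 = -90*7 = -630)
f(h(5, 3))*68 = -630*68 = -42840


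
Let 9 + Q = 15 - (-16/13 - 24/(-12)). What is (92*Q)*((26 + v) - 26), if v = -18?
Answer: -112608/13 ≈ -8662.2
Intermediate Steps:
Q = 68/13 (Q = -9 + (15 - (-16/13 - 24/(-12))) = -9 + (15 - (-16*1/13 - 24*(-1/12))) = -9 + (15 - (-16/13 + 2)) = -9 + (15 - 1*10/13) = -9 + (15 - 10/13) = -9 + 185/13 = 68/13 ≈ 5.2308)
(92*Q)*((26 + v) - 26) = (92*(68/13))*((26 - 18) - 26) = 6256*(8 - 26)/13 = (6256/13)*(-18) = -112608/13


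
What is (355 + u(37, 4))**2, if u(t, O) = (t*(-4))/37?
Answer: 123201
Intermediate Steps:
u(t, O) = -4*t/37 (u(t, O) = -4*t*(1/37) = -4*t/37)
(355 + u(37, 4))**2 = (355 - 4/37*37)**2 = (355 - 4)**2 = 351**2 = 123201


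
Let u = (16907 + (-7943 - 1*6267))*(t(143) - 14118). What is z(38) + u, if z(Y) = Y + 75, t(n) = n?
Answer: -37690462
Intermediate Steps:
z(Y) = 75 + Y
u = -37690575 (u = (16907 + (-7943 - 1*6267))*(143 - 14118) = (16907 + (-7943 - 6267))*(-13975) = (16907 - 14210)*(-13975) = 2697*(-13975) = -37690575)
z(38) + u = (75 + 38) - 37690575 = 113 - 37690575 = -37690462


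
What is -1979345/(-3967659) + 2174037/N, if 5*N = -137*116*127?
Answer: -39134307002935/8007862677156 ≈ -4.8870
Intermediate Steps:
N = -2018284/5 (N = (-137*116*127)/5 = (-15892*127)/5 = (1/5)*(-2018284) = -2018284/5 ≈ -4.0366e+5)
-1979345/(-3967659) + 2174037/N = -1979345/(-3967659) + 2174037/(-2018284/5) = -1979345*(-1/3967659) + 2174037*(-5/2018284) = 1979345/3967659 - 10870185/2018284 = -39134307002935/8007862677156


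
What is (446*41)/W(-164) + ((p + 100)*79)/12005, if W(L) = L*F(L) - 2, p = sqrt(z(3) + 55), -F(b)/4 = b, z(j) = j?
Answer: 63040597/129156993 + 79*sqrt(58)/12005 ≈ 0.53821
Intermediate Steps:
F(b) = -4*b
p = sqrt(58) (p = sqrt(3 + 55) = sqrt(58) ≈ 7.6158)
W(L) = -2 - 4*L**2 (W(L) = L*(-4*L) - 2 = -4*L**2 - 2 = -2 - 4*L**2)
(446*41)/W(-164) + ((p + 100)*79)/12005 = (446*41)/(-2 - 4*(-164)**2) + ((sqrt(58) + 100)*79)/12005 = 18286/(-2 - 4*26896) + ((100 + sqrt(58))*79)*(1/12005) = 18286/(-2 - 107584) + (7900 + 79*sqrt(58))*(1/12005) = 18286/(-107586) + (1580/2401 + 79*sqrt(58)/12005) = 18286*(-1/107586) + (1580/2401 + 79*sqrt(58)/12005) = -9143/53793 + (1580/2401 + 79*sqrt(58)/12005) = 63040597/129156993 + 79*sqrt(58)/12005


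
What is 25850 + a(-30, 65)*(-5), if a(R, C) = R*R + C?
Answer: 21025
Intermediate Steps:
a(R, C) = C + R**2 (a(R, C) = R**2 + C = C + R**2)
25850 + a(-30, 65)*(-5) = 25850 + (65 + (-30)**2)*(-5) = 25850 + (65 + 900)*(-5) = 25850 + 965*(-5) = 25850 - 4825 = 21025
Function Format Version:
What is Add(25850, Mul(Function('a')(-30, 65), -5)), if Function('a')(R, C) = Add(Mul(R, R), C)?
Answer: 21025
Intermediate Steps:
Function('a')(R, C) = Add(C, Pow(R, 2)) (Function('a')(R, C) = Add(Pow(R, 2), C) = Add(C, Pow(R, 2)))
Add(25850, Mul(Function('a')(-30, 65), -5)) = Add(25850, Mul(Add(65, Pow(-30, 2)), -5)) = Add(25850, Mul(Add(65, 900), -5)) = Add(25850, Mul(965, -5)) = Add(25850, -4825) = 21025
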